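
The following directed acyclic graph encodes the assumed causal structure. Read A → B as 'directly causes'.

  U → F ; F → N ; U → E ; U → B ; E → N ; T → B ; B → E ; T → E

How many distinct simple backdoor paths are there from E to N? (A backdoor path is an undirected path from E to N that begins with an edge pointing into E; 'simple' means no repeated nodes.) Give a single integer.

3

A backdoor path from E to N is any simple undirected path whose first edge points into E (i.e. leaves E via a parent).
Parents of E: {B, T, U}.
Enumerating:
  P1: E <- T -> B <- U -> F -> N
  P2: E <- U -> F -> N
  P3: E <- B <- U -> F -> N
That exhausts the simple backdoor paths. Count: 3.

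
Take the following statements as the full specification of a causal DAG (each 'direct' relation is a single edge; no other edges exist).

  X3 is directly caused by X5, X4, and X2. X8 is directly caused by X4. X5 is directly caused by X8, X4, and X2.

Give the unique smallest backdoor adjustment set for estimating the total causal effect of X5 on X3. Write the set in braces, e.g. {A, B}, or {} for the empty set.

Variables eligible for adjustment (non-descendants of X5, excluding X5 and X3): {X2, X4, X8}.
Backdoor paths from X5 to X3:
  P1: X5 <- X4 -> X3
  P2: X5 <- X8 <- X4 -> X3
  P3: X5 <- X2 -> X3
The empty set is not sufficient: P1 (X5 <- X4 -> X3) has no collider blocking it and no conditioned non-collider, so it is open.
Try {X2, X4}:
  P1: blocked at fork node X4 ∈ conditioning set.
  P2: blocked at fork node X4 ∈ conditioning set.
  P3: blocked at fork node X2 ∈ conditioning set.
{X2, X4} contains no descendant of X5 and blocks every backdoor path.
Every element of {X2, X4} is needed (dropping X2 leaves P3 open; dropping X4 leaves P1 open), so no proper subset is valid.
Among all size-2 subsets of the eligible variables, only {X2, X4} blocks every backdoor path, so it is the unique smallest valid adjustment set.

{X2, X4}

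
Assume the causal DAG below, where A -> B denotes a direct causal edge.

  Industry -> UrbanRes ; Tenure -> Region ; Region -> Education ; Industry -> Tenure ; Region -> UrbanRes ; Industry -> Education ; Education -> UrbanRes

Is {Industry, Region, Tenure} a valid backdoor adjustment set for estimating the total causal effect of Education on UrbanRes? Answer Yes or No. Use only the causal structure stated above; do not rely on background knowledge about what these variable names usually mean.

Yes

Backdoor paths from Education to UrbanRes (paths whose first edge points into Education):
  P1: Education <- Industry -> Tenure -> Region -> UrbanRes
  P2: Education <- Industry -> UrbanRes
  P3: Education <- Region <- Tenure <- Industry -> UrbanRes
  P4: Education <- Region -> UrbanRes
Condition 1 (no descendant of Education in the set): holds — descendants of Education are {UrbanRes}; none are in {Industry, Region, Tenure}.
Condition 2 (every backdoor path blocked by {Industry, Region, Tenure}):
  P1: blocked at fork node Industry ∈ conditioning set.
  P2: blocked at fork node Industry ∈ conditioning set.
  P3: blocked at chain node Region ∈ conditioning set.
  P4: blocked at fork node Region ∈ conditioning set.
{Industry, Region, Tenure} satisfies the backdoor criterion.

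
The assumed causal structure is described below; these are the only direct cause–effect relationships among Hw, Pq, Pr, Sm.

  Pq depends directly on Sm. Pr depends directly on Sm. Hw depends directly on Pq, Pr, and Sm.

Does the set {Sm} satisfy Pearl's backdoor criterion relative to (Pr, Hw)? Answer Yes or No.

Backdoor paths from Pr to Hw (paths whose first edge points into Pr):
  P1: Pr <- Sm -> Pq -> Hw
  P2: Pr <- Sm -> Hw
Condition 1 (no descendant of Pr in the set): holds — descendants of Pr are {Hw}; none are in {Sm}.
Condition 2 (every backdoor path blocked by {Sm}):
  P1: blocked at fork node Sm ∈ conditioning set.
  P2: blocked at fork node Sm ∈ conditioning set.
{Sm} satisfies the backdoor criterion.

Yes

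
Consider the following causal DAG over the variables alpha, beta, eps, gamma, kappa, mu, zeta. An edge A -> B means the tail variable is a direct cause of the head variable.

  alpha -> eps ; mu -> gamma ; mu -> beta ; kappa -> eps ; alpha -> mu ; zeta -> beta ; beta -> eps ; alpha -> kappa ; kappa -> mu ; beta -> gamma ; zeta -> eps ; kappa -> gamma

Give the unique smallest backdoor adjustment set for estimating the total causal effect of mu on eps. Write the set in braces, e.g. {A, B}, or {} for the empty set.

{alpha, kappa}

Variables eligible for adjustment (non-descendants of mu, excluding mu and eps): {alpha, kappa, zeta}.
Backdoor paths from mu to eps:
  P1: mu <- alpha -> kappa -> eps
  P2: mu <- alpha -> kappa -> gamma <- beta <- zeta -> eps
  P3: mu <- alpha -> kappa -> gamma <- beta -> eps
  P4: mu <- alpha -> eps
  P5: mu <- kappa <- alpha -> eps
  P6: mu <- kappa -> eps
  P7: mu <- kappa -> gamma <- beta <- zeta -> eps
  P8: mu <- kappa -> gamma <- beta -> eps
The empty set is not sufficient: P1 (mu <- alpha -> kappa -> eps) has no collider blocking it and no conditioned non-collider, so it is open.
Try {alpha, kappa}:
  P1: blocked at fork node alpha ∈ conditioning set.
  P2: blocked at fork node alpha ∈ conditioning set.
  P3: blocked at fork node alpha ∈ conditioning set.
  P4: blocked at fork node alpha ∈ conditioning set.
  P5: blocked at chain node kappa ∈ conditioning set.
  P6: blocked at fork node kappa ∈ conditioning set.
  P7: blocked at fork node kappa ∈ conditioning set.
  P8: blocked at fork node kappa ∈ conditioning set.
{alpha, kappa} contains no descendant of mu and blocks every backdoor path.
Every element of {alpha, kappa} is needed (dropping alpha leaves P4 open; dropping kappa leaves P6 open), so no proper subset is valid.
Among all size-2 subsets of the eligible variables, only {alpha, kappa} blocks every backdoor path, so it is the unique smallest valid adjustment set.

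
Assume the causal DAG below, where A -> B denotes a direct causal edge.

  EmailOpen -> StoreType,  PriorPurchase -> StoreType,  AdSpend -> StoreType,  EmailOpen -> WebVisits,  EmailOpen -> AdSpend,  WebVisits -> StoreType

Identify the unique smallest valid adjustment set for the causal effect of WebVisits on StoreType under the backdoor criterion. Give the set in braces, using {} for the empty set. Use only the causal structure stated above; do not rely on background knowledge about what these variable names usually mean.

Variables eligible for adjustment (non-descendants of WebVisits, excluding WebVisits and StoreType): {AdSpend, EmailOpen, PriorPurchase}.
Backdoor paths from WebVisits to StoreType:
  P1: WebVisits <- EmailOpen -> AdSpend -> StoreType
  P2: WebVisits <- EmailOpen -> StoreType
The empty set is not sufficient: P1 (WebVisits <- EmailOpen -> AdSpend -> StoreType) has no collider blocking it and no conditioned non-collider, so it is open.
Try {EmailOpen}:
  P1: blocked at fork node EmailOpen ∈ conditioning set.
  P2: blocked at fork node EmailOpen ∈ conditioning set.
{EmailOpen} contains no descendant of WebVisits and blocks every backdoor path.
No other singleton works — e.g. {AdSpend} leaves P2 open — so {EmailOpen} is the unique smallest valid adjustment set.

{EmailOpen}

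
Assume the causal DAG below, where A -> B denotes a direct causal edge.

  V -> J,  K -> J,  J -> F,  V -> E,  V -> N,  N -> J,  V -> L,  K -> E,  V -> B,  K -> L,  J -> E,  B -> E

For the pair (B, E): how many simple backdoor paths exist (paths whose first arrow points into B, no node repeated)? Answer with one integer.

7

A backdoor path from B to E is any simple undirected path whose first edge points into B (i.e. leaves B via a parent).
Parents of B: {V}.
Enumerating:
  P1: B <- V -> N -> J <- K -> E
  P2: B <- V -> N -> J -> E
  P3: B <- V -> L <- K -> J -> E
  P4: B <- V -> L <- K -> E
  P5: B <- V -> J <- K -> E
  P6: B <- V -> J -> E
  P7: B <- V -> E
That exhausts the simple backdoor paths. Count: 7.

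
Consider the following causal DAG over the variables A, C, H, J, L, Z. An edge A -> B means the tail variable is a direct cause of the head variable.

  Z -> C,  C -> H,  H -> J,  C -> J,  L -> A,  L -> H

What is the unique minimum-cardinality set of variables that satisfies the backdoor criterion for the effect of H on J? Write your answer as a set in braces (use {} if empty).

Variables eligible for adjustment (non-descendants of H, excluding H and J): {A, C, L, Z}.
Backdoor paths from H to J:
  P1: H <- C -> J
The empty set is not sufficient: P1 (H <- C -> J) has no collider blocking it and no conditioned non-collider, so it is open.
Try {C}:
  P1: blocked at fork node C ∈ conditioning set.
{C} contains no descendant of H and blocks every backdoor path.
No other singleton works — e.g. {Z} leaves P1 open — so {C} is the unique smallest valid adjustment set.

{C}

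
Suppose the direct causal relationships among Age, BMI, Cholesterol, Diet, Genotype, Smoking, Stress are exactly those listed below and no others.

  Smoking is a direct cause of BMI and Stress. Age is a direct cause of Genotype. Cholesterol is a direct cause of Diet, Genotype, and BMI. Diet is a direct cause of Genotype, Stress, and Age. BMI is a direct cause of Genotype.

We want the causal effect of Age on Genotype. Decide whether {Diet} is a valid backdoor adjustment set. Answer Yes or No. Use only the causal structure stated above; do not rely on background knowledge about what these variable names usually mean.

Yes

Backdoor paths from Age to Genotype (paths whose first edge points into Age):
  P1: Age <- Diet <- Cholesterol -> BMI -> Genotype
  P2: Age <- Diet <- Cholesterol -> Genotype
  P3: Age <- Diet -> Stress <- Smoking -> BMI <- Cholesterol -> Genotype
  P4: Age <- Diet -> Stress <- Smoking -> BMI -> Genotype
  P5: Age <- Diet -> Genotype
Condition 1 (no descendant of Age in the set): holds — descendants of Age are {Genotype}; none are in {Diet}.
Condition 2 (every backdoor path blocked by {Diet}):
  P1: blocked at chain node Diet ∈ conditioning set.
  P2: blocked at chain node Diet ∈ conditioning set.
  P3: blocked at fork node Diet ∈ conditioning set.
  P4: blocked at fork node Diet ∈ conditioning set.
  P5: blocked at fork node Diet ∈ conditioning set.
{Diet} satisfies the backdoor criterion.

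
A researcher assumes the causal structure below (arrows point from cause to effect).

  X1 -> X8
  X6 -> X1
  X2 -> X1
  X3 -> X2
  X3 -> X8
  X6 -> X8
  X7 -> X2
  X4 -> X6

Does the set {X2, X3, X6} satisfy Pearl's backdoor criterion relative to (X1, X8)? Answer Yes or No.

Backdoor paths from X1 to X8 (paths whose first edge points into X1):
  P1: X1 <- X6 -> X8
  P2: X1 <- X2 <- X3 -> X8
Condition 1 (no descendant of X1 in the set): holds — descendants of X1 are {X8}; none are in {X2, X3, X6}.
Condition 2 (every backdoor path blocked by {X2, X3, X6}):
  P1: blocked at fork node X6 ∈ conditioning set.
  P2: blocked at chain node X2 ∈ conditioning set.
{X2, X3, X6} satisfies the backdoor criterion.

Yes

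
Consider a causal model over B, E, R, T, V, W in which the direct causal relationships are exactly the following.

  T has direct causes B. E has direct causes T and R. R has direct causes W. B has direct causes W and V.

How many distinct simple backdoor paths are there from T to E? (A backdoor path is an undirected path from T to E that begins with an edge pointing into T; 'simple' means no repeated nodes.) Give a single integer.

A backdoor path from T to E is any simple undirected path whose first edge points into T (i.e. leaves T via a parent).
Parents of T: {B}.
Enumerating:
  P1: T <- B <- W -> R -> E
That exhausts the simple backdoor paths. Count: 1.

1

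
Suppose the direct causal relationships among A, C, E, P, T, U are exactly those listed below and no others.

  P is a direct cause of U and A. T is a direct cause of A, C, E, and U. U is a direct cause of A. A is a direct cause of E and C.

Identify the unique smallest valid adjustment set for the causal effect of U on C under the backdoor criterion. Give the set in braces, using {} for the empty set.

Variables eligible for adjustment (non-descendants of U, excluding U and C): {P, T}.
Backdoor paths from U to C:
  P1: U <- T -> A -> C
  P2: U <- T -> C
  P3: U <- T -> E <- A -> C
  P4: U <- P -> A <- T -> C
  P5: U <- P -> A -> C
  P6: U <- P -> A -> E <- T -> C
The empty set is not sufficient: P1 (U <- T -> A -> C) has no collider blocking it and no conditioned non-collider, so it is open.
Try {P, T}:
  P1: blocked at fork node T ∈ conditioning set.
  P2: blocked at fork node T ∈ conditioning set.
  P3: blocked at fork node T ∈ conditioning set.
  P4: blocked at fork node P ∈ conditioning set.
  P5: blocked at fork node P ∈ conditioning set.
  P6: blocked at fork node P ∈ conditioning set.
{P, T} contains no descendant of U and blocks every backdoor path.
Every element of {P, T} is needed (dropping P leaves P5 open; dropping T leaves P1 open), so no proper subset is valid.
Among all size-2 subsets of the eligible variables, only {P, T} blocks every backdoor path, so it is the unique smallest valid adjustment set.

{P, T}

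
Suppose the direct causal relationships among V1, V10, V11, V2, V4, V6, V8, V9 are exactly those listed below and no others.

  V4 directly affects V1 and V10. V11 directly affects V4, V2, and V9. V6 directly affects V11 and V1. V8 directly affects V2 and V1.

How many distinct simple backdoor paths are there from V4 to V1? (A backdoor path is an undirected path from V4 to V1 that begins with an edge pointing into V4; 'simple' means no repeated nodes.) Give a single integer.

2

A backdoor path from V4 to V1 is any simple undirected path whose first edge points into V4 (i.e. leaves V4 via a parent).
Parents of V4: {V11}.
Enumerating:
  P1: V4 <- V11 <- V6 -> V1
  P2: V4 <- V11 -> V2 <- V8 -> V1
That exhausts the simple backdoor paths. Count: 2.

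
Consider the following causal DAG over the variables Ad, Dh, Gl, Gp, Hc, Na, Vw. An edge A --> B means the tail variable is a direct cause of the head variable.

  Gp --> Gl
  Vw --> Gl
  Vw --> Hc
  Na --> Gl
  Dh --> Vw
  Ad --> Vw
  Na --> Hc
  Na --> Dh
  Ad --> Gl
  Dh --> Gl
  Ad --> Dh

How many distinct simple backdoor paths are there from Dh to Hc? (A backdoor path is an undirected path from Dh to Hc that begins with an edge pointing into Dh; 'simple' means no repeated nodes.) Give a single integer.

A backdoor path from Dh to Hc is any simple undirected path whose first edge points into Dh (i.e. leaves Dh via a parent).
Parents of Dh: {Ad, Na}.
Enumerating:
  P1: Dh <- Ad -> Vw -> Hc
  P2: Dh <- Ad -> Vw -> Gl <- Na -> Hc
  P3: Dh <- Ad -> Gl <- Na -> Hc
  P4: Dh <- Ad -> Gl <- Vw -> Hc
  P5: Dh <- Na -> Hc
  P6: Dh <- Na -> Gl <- Ad -> Vw -> Hc
  P7: Dh <- Na -> Gl <- Vw -> Hc
That exhausts the simple backdoor paths. Count: 7.

7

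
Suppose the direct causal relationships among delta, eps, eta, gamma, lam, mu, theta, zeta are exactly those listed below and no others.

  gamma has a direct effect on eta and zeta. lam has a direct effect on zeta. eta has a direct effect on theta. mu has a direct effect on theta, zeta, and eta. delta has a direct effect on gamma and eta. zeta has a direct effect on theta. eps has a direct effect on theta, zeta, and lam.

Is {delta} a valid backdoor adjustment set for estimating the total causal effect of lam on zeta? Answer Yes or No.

Backdoor paths from lam to zeta (paths whose first edge points into lam):
  P1: lam <- eps -> zeta
  P2: lam <- eps -> theta <- mu -> eta <- delta -> gamma -> zeta
  P3: lam <- eps -> theta <- mu -> eta <- gamma -> zeta
  P4: lam <- eps -> theta <- mu -> zeta
  P5: lam <- eps -> theta <- eta <- mu -> zeta
  P6: lam <- eps -> theta <- eta <- delta -> gamma -> zeta
  P7: lam <- eps -> theta <- eta <- gamma -> zeta
  P8: lam <- eps -> theta <- zeta
Condition 1 (no descendant of lam in the set): holds — descendants of lam are {theta, zeta}; none are in {delta}.
Condition 2 (every backdoor path blocked by {delta}):
  P1: open — no interior node is in the conditioning set.
  P2: blocked at collider theta (neither it nor any descendant is in the conditioning set).
  P3: blocked at collider theta (neither it nor any descendant is in the conditioning set).
  P4: blocked at collider theta (neither it nor any descendant is in the conditioning set).
  P5: blocked at collider theta (neither it nor any descendant is in the conditioning set).
  P6: blocked at collider theta (neither it nor any descendant is in the conditioning set).
  P7: blocked at collider theta (neither it nor any descendant is in the conditioning set).
  P8: blocked at collider theta (neither it nor any descendant is in the conditioning set).
{delta} does not satisfy the backdoor criterion.

No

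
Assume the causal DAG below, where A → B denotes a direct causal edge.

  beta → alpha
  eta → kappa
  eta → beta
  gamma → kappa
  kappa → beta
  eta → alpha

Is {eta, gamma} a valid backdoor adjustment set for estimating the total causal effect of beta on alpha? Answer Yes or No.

Backdoor paths from beta to alpha (paths whose first edge points into beta):
  P1: beta <- eta -> alpha
  P2: beta <- kappa <- eta -> alpha
Condition 1 (no descendant of beta in the set): holds — descendants of beta are {alpha}; none are in {eta, gamma}.
Condition 2 (every backdoor path blocked by {eta, gamma}):
  P1: blocked at fork node eta ∈ conditioning set.
  P2: blocked at fork node eta ∈ conditioning set.
{eta, gamma} satisfies the backdoor criterion.

Yes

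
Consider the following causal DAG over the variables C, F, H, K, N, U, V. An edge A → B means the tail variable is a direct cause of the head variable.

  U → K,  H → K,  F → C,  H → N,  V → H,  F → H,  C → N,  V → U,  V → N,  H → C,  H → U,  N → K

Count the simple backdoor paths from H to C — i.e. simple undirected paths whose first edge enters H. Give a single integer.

A backdoor path from H to C is any simple undirected path whose first edge points into H (i.e. leaves H via a parent).
Parents of H: {F, V}.
Enumerating:
  P1: H <- V -> U -> K <- N <- C
  P2: H <- V -> N <- C
  P3: H <- F -> C
That exhausts the simple backdoor paths. Count: 3.

3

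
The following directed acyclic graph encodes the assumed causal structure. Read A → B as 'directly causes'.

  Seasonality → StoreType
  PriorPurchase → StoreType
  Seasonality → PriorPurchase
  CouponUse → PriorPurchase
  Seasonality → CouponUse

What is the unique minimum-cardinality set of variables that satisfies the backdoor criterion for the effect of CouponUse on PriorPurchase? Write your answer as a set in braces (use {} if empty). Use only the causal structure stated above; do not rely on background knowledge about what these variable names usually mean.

{Seasonality}

Variables eligible for adjustment (non-descendants of CouponUse, excluding CouponUse and PriorPurchase): {Seasonality}.
Backdoor paths from CouponUse to PriorPurchase:
  P1: CouponUse <- Seasonality -> PriorPurchase
  P2: CouponUse <- Seasonality -> StoreType <- PriorPurchase
The empty set is not sufficient: P1 (CouponUse <- Seasonality -> PriorPurchase) has no collider blocking it and no conditioned non-collider, so it is open.
Try {Seasonality}:
  P1: blocked at fork node Seasonality ∈ conditioning set.
  P2: blocked at fork node Seasonality ∈ conditioning set.
{Seasonality} contains no descendant of CouponUse and blocks every backdoor path.
{Seasonality} is the unique smallest valid adjustment set.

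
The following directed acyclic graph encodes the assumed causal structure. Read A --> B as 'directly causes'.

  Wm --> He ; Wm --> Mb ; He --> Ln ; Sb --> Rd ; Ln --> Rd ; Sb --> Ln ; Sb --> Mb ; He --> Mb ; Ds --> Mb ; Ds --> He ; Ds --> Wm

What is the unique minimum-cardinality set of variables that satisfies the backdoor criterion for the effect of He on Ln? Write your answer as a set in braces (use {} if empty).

{}

Variables eligible for adjustment (non-descendants of He, excluding He and Ln): {Ds, Sb, Wm}.
Backdoor paths from He to Ln:
  P1: He <- Ds -> Wm -> Mb <- Sb -> Ln
  P2: He <- Ds -> Wm -> Mb <- Sb -> Rd <- Ln
  P3: He <- Ds -> Mb <- Sb -> Ln
  P4: He <- Ds -> Mb <- Sb -> Rd <- Ln
  P5: He <- Wm <- Ds -> Mb <- Sb -> Ln
  P6: He <- Wm <- Ds -> Mb <- Sb -> Rd <- Ln
  P7: He <- Wm -> Mb <- Sb -> Ln
  P8: He <- Wm -> Mb <- Sb -> Rd <- Ln
Each backdoor path contains an unconditioned collider, so every path is already blocked with the empty conditioning set:
  P1: blocked at collider Mb (neither it nor any descendant is in the conditioning set).
  P2: blocked at collider Mb (neither it nor any descendant is in the conditioning set).
  P3: blocked at collider Mb (neither it nor any descendant is in the conditioning set).
  P4: blocked at collider Mb (neither it nor any descendant is in the conditioning set).
  P5: blocked at collider Mb (neither it nor any descendant is in the conditioning set).
  P6: blocked at collider Mb (neither it nor any descendant is in the conditioning set).
  P7: blocked at collider Mb (neither it nor any descendant is in the conditioning set).
  P8: blocked at collider Mb (neither it nor any descendant is in the conditioning set).
The empty set is therefore the unique smallest valid set.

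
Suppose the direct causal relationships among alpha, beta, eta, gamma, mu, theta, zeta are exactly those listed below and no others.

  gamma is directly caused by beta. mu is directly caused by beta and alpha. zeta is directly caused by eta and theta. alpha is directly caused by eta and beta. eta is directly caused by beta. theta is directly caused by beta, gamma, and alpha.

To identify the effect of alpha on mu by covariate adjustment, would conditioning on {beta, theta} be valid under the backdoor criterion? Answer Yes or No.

No

Backdoor paths from alpha to mu (paths whose first edge points into alpha):
  P1: alpha <- beta -> mu
  P2: alpha <- eta <- beta -> mu
  P3: alpha <- eta -> zeta <- theta <- beta -> mu
  P4: alpha <- eta -> zeta <- theta <- gamma <- beta -> mu
Condition 1 (no descendant of alpha in the set): FAILS — theta is a descendant of alpha.
Condition 2 (every backdoor path blocked by {beta, theta}):
  P1: blocked at fork node beta ∈ conditioning set.
  P2: blocked at fork node beta ∈ conditioning set.
  P3: blocked at collider zeta (neither it nor any descendant is in the conditioning set).
  P4: blocked at collider zeta (neither it nor any descendant is in the conditioning set).
{beta, theta} does not satisfy the backdoor criterion.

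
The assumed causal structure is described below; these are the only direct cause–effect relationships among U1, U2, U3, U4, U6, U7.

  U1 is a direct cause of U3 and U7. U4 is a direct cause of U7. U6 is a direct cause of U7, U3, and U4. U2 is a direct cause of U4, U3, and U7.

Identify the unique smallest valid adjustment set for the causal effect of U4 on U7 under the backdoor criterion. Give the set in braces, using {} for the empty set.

{U2, U6}

Variables eligible for adjustment (non-descendants of U4, excluding U4 and U7): {U1, U2, U3, U6}.
Backdoor paths from U4 to U7:
  P1: U4 <- U2 -> U3 <- U6 -> U7
  P2: U4 <- U2 -> U3 <- U1 -> U7
  P3: U4 <- U2 -> U7
  P4: U4 <- U6 -> U3 <- U2 -> U7
  P5: U4 <- U6 -> U3 <- U1 -> U7
  P6: U4 <- U6 -> U7
The empty set is not sufficient: P3 (U4 <- U2 -> U7) has no collider blocking it and no conditioned non-collider, so it is open.
Try {U2, U6}:
  P1: blocked at fork node U2 ∈ conditioning set.
  P2: blocked at fork node U2 ∈ conditioning set.
  P3: blocked at fork node U2 ∈ conditioning set.
  P4: blocked at fork node U6 ∈ conditioning set.
  P5: blocked at fork node U6 ∈ conditioning set.
  P6: blocked at fork node U6 ∈ conditioning set.
{U2, U6} contains no descendant of U4 and blocks every backdoor path.
Every element of {U2, U6} is needed (dropping U2 leaves P3 open; dropping U6 leaves P6 open), so no proper subset is valid.
Among all size-2 subsets of the eligible variables, only {U2, U6} blocks every backdoor path, so it is the unique smallest valid adjustment set.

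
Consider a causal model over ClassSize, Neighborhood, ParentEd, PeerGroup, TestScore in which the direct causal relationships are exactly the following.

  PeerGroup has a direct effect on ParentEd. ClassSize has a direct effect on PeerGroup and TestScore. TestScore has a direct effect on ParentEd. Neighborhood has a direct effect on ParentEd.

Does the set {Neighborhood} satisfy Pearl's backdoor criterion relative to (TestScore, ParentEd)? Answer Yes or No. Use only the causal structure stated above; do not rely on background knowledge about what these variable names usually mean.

No

Backdoor paths from TestScore to ParentEd (paths whose first edge points into TestScore):
  P1: TestScore <- ClassSize -> PeerGroup -> ParentEd
Condition 1 (no descendant of TestScore in the set): holds — descendants of TestScore are {ParentEd}; none are in {Neighborhood}.
Condition 2 (every backdoor path blocked by {Neighborhood}):
  P1: open — no interior node is in the conditioning set.
{Neighborhood} does not satisfy the backdoor criterion.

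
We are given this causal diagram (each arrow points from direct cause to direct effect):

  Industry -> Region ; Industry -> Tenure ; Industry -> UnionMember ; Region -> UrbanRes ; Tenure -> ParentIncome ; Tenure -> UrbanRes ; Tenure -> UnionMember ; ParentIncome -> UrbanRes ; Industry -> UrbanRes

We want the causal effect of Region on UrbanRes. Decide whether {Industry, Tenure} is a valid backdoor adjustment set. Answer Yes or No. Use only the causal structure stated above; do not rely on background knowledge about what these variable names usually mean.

Yes

Backdoor paths from Region to UrbanRes (paths whose first edge points into Region):
  P1: Region <- Industry -> Tenure -> ParentIncome -> UrbanRes
  P2: Region <- Industry -> Tenure -> UrbanRes
  P3: Region <- Industry -> UrbanRes
  P4: Region <- Industry -> UnionMember <- Tenure -> ParentIncome -> UrbanRes
  P5: Region <- Industry -> UnionMember <- Tenure -> UrbanRes
Condition 1 (no descendant of Region in the set): holds — descendants of Region are {UrbanRes}; none are in {Industry, Tenure}.
Condition 2 (every backdoor path blocked by {Industry, Tenure}):
  P1: blocked at fork node Industry ∈ conditioning set.
  P2: blocked at fork node Industry ∈ conditioning set.
  P3: blocked at fork node Industry ∈ conditioning set.
  P4: blocked at fork node Industry ∈ conditioning set.
  P5: blocked at fork node Industry ∈ conditioning set.
{Industry, Tenure} satisfies the backdoor criterion.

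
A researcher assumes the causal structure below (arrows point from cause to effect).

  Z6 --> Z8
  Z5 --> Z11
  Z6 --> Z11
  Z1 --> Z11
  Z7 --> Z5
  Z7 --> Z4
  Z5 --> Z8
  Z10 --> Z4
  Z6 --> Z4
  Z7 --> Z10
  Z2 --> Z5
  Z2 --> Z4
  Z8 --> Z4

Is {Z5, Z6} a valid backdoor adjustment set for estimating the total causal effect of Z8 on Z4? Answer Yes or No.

Backdoor paths from Z8 to Z4 (paths whose first edge points into Z8):
  P1: Z8 <- Z6 -> Z11 <- Z5 <- Z2 -> Z4
  P2: Z8 <- Z6 -> Z11 <- Z5 <- Z7 -> Z10 -> Z4
  P3: Z8 <- Z6 -> Z11 <- Z5 <- Z7 -> Z4
  P4: Z8 <- Z6 -> Z4
  P5: Z8 <- Z5 <- Z2 -> Z4
  P6: Z8 <- Z5 <- Z7 -> Z10 -> Z4
  P7: Z8 <- Z5 <- Z7 -> Z4
  P8: Z8 <- Z5 -> Z11 <- Z6 -> Z4
Condition 1 (no descendant of Z8 in the set): holds — descendants of Z8 are {Z4}; none are in {Z5, Z6}.
Condition 2 (every backdoor path blocked by {Z5, Z6}):
  P1: blocked at fork node Z6 ∈ conditioning set.
  P2: blocked at fork node Z6 ∈ conditioning set.
  P3: blocked at fork node Z6 ∈ conditioning set.
  P4: blocked at fork node Z6 ∈ conditioning set.
  P5: blocked at chain node Z5 ∈ conditioning set.
  P6: blocked at chain node Z5 ∈ conditioning set.
  P7: blocked at chain node Z5 ∈ conditioning set.
  P8: blocked at fork node Z5 ∈ conditioning set.
{Z5, Z6} satisfies the backdoor criterion.

Yes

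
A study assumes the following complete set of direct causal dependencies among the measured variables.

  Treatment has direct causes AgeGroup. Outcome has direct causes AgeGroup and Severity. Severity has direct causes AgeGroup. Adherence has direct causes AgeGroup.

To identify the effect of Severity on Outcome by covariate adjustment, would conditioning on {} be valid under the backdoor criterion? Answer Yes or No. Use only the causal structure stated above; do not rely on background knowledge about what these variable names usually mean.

No

Backdoor paths from Severity to Outcome (paths whose first edge points into Severity):
  P1: Severity <- AgeGroup -> Outcome
Condition 1 (no descendant of Severity in the set): holds — descendants of Severity are {Outcome}; none are in {}.
Condition 2 (every backdoor path blocked by {}):
  P1: open — no interior node is in the conditioning set.
{} does not satisfy the backdoor criterion.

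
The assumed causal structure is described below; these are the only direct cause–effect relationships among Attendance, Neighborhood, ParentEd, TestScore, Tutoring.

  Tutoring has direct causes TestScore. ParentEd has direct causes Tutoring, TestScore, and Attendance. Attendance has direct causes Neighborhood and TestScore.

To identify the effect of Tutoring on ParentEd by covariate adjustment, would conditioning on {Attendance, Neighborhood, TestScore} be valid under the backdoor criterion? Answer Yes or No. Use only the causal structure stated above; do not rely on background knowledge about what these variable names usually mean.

Yes

Backdoor paths from Tutoring to ParentEd (paths whose first edge points into Tutoring):
  P1: Tutoring <- TestScore -> Attendance -> ParentEd
  P2: Tutoring <- TestScore -> ParentEd
Condition 1 (no descendant of Tutoring in the set): holds — descendants of Tutoring are {ParentEd}; none are in {Attendance, Neighborhood, TestScore}.
Condition 2 (every backdoor path blocked by {Attendance, Neighborhood, TestScore}):
  P1: blocked at fork node TestScore ∈ conditioning set.
  P2: blocked at fork node TestScore ∈ conditioning set.
{Attendance, Neighborhood, TestScore} satisfies the backdoor criterion.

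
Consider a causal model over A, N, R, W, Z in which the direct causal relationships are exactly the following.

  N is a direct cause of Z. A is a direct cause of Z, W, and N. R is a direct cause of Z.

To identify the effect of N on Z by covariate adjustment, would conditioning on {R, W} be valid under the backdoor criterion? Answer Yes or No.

Backdoor paths from N to Z (paths whose first edge points into N):
  P1: N <- A -> Z
Condition 1 (no descendant of N in the set): holds — descendants of N are {Z}; none are in {R, W}.
Condition 2 (every backdoor path blocked by {R, W}):
  P1: open — no interior node is in the conditioning set.
{R, W} does not satisfy the backdoor criterion.

No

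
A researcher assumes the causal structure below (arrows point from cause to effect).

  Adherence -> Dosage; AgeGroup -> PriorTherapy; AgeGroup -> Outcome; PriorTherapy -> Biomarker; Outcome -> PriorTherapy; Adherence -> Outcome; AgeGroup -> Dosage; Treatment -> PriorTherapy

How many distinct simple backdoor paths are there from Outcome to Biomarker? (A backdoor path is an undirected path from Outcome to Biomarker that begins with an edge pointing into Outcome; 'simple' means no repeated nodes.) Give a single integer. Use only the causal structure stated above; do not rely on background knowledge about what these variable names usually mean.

A backdoor path from Outcome to Biomarker is any simple undirected path whose first edge points into Outcome (i.e. leaves Outcome via a parent).
Parents of Outcome: {Adherence, AgeGroup}.
Enumerating:
  P1: Outcome <- AgeGroup -> PriorTherapy -> Biomarker
  P2: Outcome <- Adherence -> Dosage <- AgeGroup -> PriorTherapy -> Biomarker
That exhausts the simple backdoor paths. Count: 2.

2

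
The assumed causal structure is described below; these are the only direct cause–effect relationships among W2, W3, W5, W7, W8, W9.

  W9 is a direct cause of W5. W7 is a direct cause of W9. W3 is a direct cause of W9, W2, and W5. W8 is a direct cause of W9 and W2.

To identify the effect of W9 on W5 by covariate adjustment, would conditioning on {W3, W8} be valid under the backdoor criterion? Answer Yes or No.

Yes

Backdoor paths from W9 to W5 (paths whose first edge points into W9):
  P1: W9 <- W8 -> W2 <- W3 -> W5
  P2: W9 <- W3 -> W5
Condition 1 (no descendant of W9 in the set): holds — descendants of W9 are {W5}; none are in {W3, W8}.
Condition 2 (every backdoor path blocked by {W3, W8}):
  P1: blocked at fork node W8 ∈ conditioning set.
  P2: blocked at fork node W3 ∈ conditioning set.
{W3, W8} satisfies the backdoor criterion.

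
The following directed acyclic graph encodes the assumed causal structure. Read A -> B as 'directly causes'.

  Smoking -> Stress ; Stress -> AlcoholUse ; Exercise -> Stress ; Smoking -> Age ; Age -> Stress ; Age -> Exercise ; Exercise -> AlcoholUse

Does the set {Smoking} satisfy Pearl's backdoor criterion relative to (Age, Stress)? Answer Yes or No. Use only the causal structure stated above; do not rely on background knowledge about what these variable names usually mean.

Backdoor paths from Age to Stress (paths whose first edge points into Age):
  P1: Age <- Smoking -> Stress
Condition 1 (no descendant of Age in the set): holds — descendants of Age are {AlcoholUse, Exercise, Stress}; none are in {Smoking}.
Condition 2 (every backdoor path blocked by {Smoking}):
  P1: blocked at fork node Smoking ∈ conditioning set.
{Smoking} satisfies the backdoor criterion.

Yes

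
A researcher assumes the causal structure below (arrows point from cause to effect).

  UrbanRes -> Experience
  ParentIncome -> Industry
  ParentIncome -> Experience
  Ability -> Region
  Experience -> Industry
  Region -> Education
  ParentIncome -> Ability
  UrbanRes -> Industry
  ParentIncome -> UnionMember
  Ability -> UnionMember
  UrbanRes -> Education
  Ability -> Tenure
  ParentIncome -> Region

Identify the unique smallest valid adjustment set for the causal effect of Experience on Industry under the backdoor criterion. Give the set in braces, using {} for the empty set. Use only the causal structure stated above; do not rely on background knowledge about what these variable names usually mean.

Variables eligible for adjustment (non-descendants of Experience, excluding Experience and Industry): {Ability, Education, ParentIncome, Region, Tenure, UnionMember, UrbanRes}.
Backdoor paths from Experience to Industry:
  P1: Experience <- UrbanRes -> Industry
  P2: Experience <- UrbanRes -> Education <- Region <- ParentIncome -> Industry
  P3: Experience <- UrbanRes -> Education <- Region <- Ability <- ParentIncome -> Industry
  P4: Experience <- UrbanRes -> Education <- Region <- Ability -> UnionMember <- ParentIncome -> Industry
  P5: Experience <- ParentIncome -> Ability -> Region -> Education <- UrbanRes -> Industry
  P6: Experience <- ParentIncome -> Region -> Education <- UrbanRes -> Industry
  P7: Experience <- ParentIncome -> Industry
  P8: Experience <- ParentIncome -> UnionMember <- Ability -> Region -> Education <- UrbanRes -> Industry
The empty set is not sufficient: P1 (Experience <- UrbanRes -> Industry) has no collider blocking it and no conditioned non-collider, so it is open.
Try {ParentIncome, UrbanRes}:
  P1: blocked at fork node UrbanRes ∈ conditioning set.
  P2: blocked at fork node UrbanRes ∈ conditioning set.
  P3: blocked at fork node UrbanRes ∈ conditioning set.
  P4: blocked at fork node UrbanRes ∈ conditioning set.
  P5: blocked at fork node ParentIncome ∈ conditioning set.
  P6: blocked at fork node ParentIncome ∈ conditioning set.
  P7: blocked at fork node ParentIncome ∈ conditioning set.
  P8: blocked at fork node ParentIncome ∈ conditioning set.
{ParentIncome, UrbanRes} contains no descendant of Experience and blocks every backdoor path.
Every element of {ParentIncome, UrbanRes} is needed (dropping ParentIncome leaves P7 open; dropping UrbanRes leaves P1 open), so no proper subset is valid.
Among all size-2 subsets of the eligible variables, only {ParentIncome, UrbanRes} blocks every backdoor path, so it is the unique smallest valid adjustment set.

{ParentIncome, UrbanRes}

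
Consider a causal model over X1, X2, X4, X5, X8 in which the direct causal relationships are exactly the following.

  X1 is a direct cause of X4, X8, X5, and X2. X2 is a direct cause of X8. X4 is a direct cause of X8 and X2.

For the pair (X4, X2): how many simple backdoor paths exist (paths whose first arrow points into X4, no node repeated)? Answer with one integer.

A backdoor path from X4 to X2 is any simple undirected path whose first edge points into X4 (i.e. leaves X4 via a parent).
Parents of X4: {X1}.
Enumerating:
  P1: X4 <- X1 -> X2
  P2: X4 <- X1 -> X8 <- X2
That exhausts the simple backdoor paths. Count: 2.

2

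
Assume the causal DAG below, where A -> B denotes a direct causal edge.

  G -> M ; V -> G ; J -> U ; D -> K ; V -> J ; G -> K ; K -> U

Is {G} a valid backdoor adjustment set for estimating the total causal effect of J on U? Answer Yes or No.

Backdoor paths from J to U (paths whose first edge points into J):
  P1: J <- V -> G -> K -> U
Condition 1 (no descendant of J in the set): holds — descendants of J are {U}; none are in {G}.
Condition 2 (every backdoor path blocked by {G}):
  P1: blocked at chain node G ∈ conditioning set.
{G} satisfies the backdoor criterion.

Yes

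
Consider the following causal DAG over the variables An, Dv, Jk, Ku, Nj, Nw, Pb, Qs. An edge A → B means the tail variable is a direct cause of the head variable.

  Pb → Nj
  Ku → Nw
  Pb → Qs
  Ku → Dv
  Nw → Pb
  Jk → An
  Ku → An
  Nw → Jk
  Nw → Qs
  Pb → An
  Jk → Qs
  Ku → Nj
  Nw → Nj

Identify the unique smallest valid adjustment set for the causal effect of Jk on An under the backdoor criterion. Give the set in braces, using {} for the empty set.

Variables eligible for adjustment (non-descendants of Jk, excluding Jk and An): {Dv, Ku, Nj, Nw, Pb}.
Backdoor paths from Jk to An:
  P1: Jk <- Nw <- Ku -> Nj <- Pb -> An
  P2: Jk <- Nw <- Ku -> An
  P3: Jk <- Nw -> Pb -> Nj <- Ku -> An
  P4: Jk <- Nw -> Pb -> An
  P5: Jk <- Nw -> Nj <- Ku -> An
  P6: Jk <- Nw -> Nj <- Pb -> An
  P7: Jk <- Nw -> Qs <- Pb -> Nj <- Ku -> An
  P8: Jk <- Nw -> Qs <- Pb -> An
The empty set is not sufficient: P2 (Jk <- Nw <- Ku -> An) has no collider blocking it and no conditioned non-collider, so it is open.
Try {Nw}:
  P1: blocked at chain node Nw ∈ conditioning set.
  P2: blocked at chain node Nw ∈ conditioning set.
  P3: blocked at fork node Nw ∈ conditioning set.
  P4: blocked at fork node Nw ∈ conditioning set.
  P5: blocked at fork node Nw ∈ conditioning set.
  P6: blocked at fork node Nw ∈ conditioning set.
  P7: blocked at fork node Nw ∈ conditioning set.
  P8: blocked at fork node Nw ∈ conditioning set.
{Nw} contains no descendant of Jk and blocks every backdoor path.
No other singleton works — e.g. {Ku} leaves P4 open — so {Nw} is the unique smallest valid adjustment set.

{Nw}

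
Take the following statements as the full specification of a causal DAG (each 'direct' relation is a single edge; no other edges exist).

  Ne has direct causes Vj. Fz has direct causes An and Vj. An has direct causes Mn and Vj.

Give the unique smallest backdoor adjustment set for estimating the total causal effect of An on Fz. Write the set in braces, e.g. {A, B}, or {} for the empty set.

{Vj}

Variables eligible for adjustment (non-descendants of An, excluding An and Fz): {Mn, Ne, Vj}.
Backdoor paths from An to Fz:
  P1: An <- Vj -> Fz
The empty set is not sufficient: P1 (An <- Vj -> Fz) has no collider blocking it and no conditioned non-collider, so it is open.
Try {Vj}:
  P1: blocked at fork node Vj ∈ conditioning set.
{Vj} contains no descendant of An and blocks every backdoor path.
No other singleton works — e.g. {Ne} leaves P1 open — so {Vj} is the unique smallest valid adjustment set.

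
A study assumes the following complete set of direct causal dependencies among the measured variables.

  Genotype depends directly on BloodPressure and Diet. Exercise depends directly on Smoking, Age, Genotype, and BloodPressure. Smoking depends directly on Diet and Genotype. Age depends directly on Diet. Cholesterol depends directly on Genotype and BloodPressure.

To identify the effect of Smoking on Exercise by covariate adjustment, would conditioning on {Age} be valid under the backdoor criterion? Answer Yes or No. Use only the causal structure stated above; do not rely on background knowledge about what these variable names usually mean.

Backdoor paths from Smoking to Exercise (paths whose first edge points into Smoking):
  P1: Smoking <- Diet -> Age -> Exercise
  P2: Smoking <- Diet -> Genotype <- BloodPressure -> Exercise
  P3: Smoking <- Diet -> Genotype -> Exercise
  P4: Smoking <- Diet -> Genotype -> Cholesterol <- BloodPressure -> Exercise
  P5: Smoking <- Genotype <- Diet -> Age -> Exercise
  P6: Smoking <- Genotype <- BloodPressure -> Exercise
  P7: Smoking <- Genotype -> Exercise
  P8: Smoking <- Genotype -> Cholesterol <- BloodPressure -> Exercise
Condition 1 (no descendant of Smoking in the set): holds — descendants of Smoking are {Exercise}; none are in {Age}.
Condition 2 (every backdoor path blocked by {Age}):
  P1: blocked at chain node Age ∈ conditioning set.
  P2: blocked at collider Genotype (neither it nor any descendant is in the conditioning set).
  P3: open — no interior node is in the conditioning set.
  P4: blocked at collider Cholesterol (neither it nor any descendant is in the conditioning set).
  P5: blocked at chain node Age ∈ conditioning set.
  P6: open — no interior node is in the conditioning set.
  P7: open — no interior node is in the conditioning set.
  P8: blocked at collider Cholesterol (neither it nor any descendant is in the conditioning set).
{Age} does not satisfy the backdoor criterion.

No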